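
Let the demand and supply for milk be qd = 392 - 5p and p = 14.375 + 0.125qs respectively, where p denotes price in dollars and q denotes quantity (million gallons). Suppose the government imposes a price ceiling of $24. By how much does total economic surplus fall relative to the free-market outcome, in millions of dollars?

2340

Rearranging supply gives qs = 8p - 115. Equilibrium: 392 - 5p = 8p - 115, so 507 = 13p and p* = 39, q* = 197.
The ceiling of 24 is below the equilibrium price 39, so it binds.
At p = 24: qd = 392 - 5·24 = 272 and qs = 8·24 - 115 = 77.
Quantity traded falls to 77. At q = 77 the demand price is (392 - 77)/5 = 63 and the supply price is (115 + 77)/8 = 24.
Deadweight loss = ½ · (63 - 24) · (197 - 77) = ½ · 39 · 120 = 2340.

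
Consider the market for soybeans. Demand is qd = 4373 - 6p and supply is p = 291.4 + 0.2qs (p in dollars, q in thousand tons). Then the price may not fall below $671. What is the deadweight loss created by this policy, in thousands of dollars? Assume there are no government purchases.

Rearranging supply gives qs = 5p - 1457. Setting quantity demanded equal to quantity supplied, 4373 - 6p = 5p - 1457, gives p* = 530 and q* = 1193.
Because the floor (671) lies above the market-clearing price, it is binding.
At p = 671: qd = 4373 - 6·671 = 347 and qs = 5·671 - 1457 = 1898.
Quantity traded falls to 347. At q = 347 the demand price is (4373 - 347)/6 = 671 and the supply price is (1457 + 347)/5 = 360.8.
Deadweight loss = ½ · (671 - 360.8) · (1193 - 347) = ½ · 310.2 · 846 = 131214.6.

131214.6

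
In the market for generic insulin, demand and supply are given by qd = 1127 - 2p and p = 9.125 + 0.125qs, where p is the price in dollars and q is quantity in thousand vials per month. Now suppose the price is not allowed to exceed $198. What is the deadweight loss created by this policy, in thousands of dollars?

0

Rearranging supply gives qs = 8p - 73. Without the control the market clears where 1127 - 2p = 8p - 73, i.e. p* = 120 and q* = 887.
The ceiling of 198 is above the equilibrium price 120, so it is not binding; the market clears at p* = 120, q* = 887.
Since the control does not bind, no trades are prevented and deadweight loss is zero.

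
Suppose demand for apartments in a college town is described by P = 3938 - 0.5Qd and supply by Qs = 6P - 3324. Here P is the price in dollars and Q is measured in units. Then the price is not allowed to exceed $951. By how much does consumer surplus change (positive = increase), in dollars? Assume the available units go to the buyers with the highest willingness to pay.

-744891

Rearranging demand gives Qd = 7876 - 2P. Setting quantity demanded equal to quantity supplied, 7876 - 2P = 6P - 3324, gives P* = 1400 and Q* = 5076.
The ceiling of 951 is below the equilibrium price 1400, so it binds.
At P = 951: Qd = 7876 - 2·951 = 5974 and Qs = 6·951 - 3324 = 2382.
Consumer surplus without the control is ½ · (3938 - 1400) · 5076 = 6441444.
With the ceiling, 2382 units are sold at 951 (assume they go to the highest-value buyers). The demand price at Q = 2382 is 2747, so CS = ½ · [(3938 - 951) + (2747 - 951)] · 2382 = 5696553.
Change in consumer surplus = 5696553 - 6441444 = -744891.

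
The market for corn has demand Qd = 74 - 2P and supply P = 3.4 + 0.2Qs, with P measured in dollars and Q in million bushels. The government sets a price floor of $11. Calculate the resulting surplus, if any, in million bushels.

0

Rearranging supply gives Qs = 5P - 17. Without the control the market clears where 74 - 2P = 5P - 17, i.e. P* = 13 and Q* = 48.
The floor of 11 is below the equilibrium price 13, so it is not binding; the market clears at P* = 13, Q* = 48.
Since the control does not bind, there is no surplus.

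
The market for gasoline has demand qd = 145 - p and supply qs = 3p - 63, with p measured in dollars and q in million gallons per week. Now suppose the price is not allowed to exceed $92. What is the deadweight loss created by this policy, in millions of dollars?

0

In a free market, 145 - p = 3p - 63 gives the equilibrium p* = 52, q* = 93.
Since 92 is above p* = 52, the ceiling does not bind and the free-market outcome prevails.
Since the control does not bind, no trades are prevented and deadweight loss is zero.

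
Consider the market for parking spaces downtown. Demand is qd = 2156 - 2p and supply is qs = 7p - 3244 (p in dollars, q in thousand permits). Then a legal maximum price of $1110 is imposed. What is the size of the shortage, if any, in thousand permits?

Without the control the market clears where 2156 - 2p = 7p - 3244, i.e. p* = 600 and q* = 956.
Since 1110 is above p* = 600, the ceiling does not bind and the free-market outcome prevails.
Since the control does not bind, there is no shortage.

0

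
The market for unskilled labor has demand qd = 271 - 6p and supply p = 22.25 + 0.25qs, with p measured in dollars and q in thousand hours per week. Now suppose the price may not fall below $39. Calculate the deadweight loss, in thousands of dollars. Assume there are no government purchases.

67.5

Rearranging supply gives qs = 4p - 89. In a free market, 271 - 6p = 4p - 89 gives the equilibrium p* = 36, q* = 55.
Because the floor (39) lies above the market-clearing price, it is binding.
At p = 39: qd = 271 - 6·39 = 37 and qs = 4·39 - 89 = 67.
Quantity traded falls to 37. At q = 37 the demand price is (271 - 37)/6 = 39 and the supply price is (89 + 37)/4 = 31.5.
Deadweight loss = ½ · (39 - 31.5) · (55 - 37) = ½ · 7.5 · 18 = 67.5.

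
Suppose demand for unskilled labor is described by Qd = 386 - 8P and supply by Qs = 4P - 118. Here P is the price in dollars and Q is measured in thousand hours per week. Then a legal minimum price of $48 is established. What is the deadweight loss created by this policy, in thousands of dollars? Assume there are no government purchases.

Without the control the market clears where 386 - 8P = 4P - 118, i.e. P* = 42 and Q* = 50.
Since 48 > 42, the floor is binding.
At P = 48: Qd = 386 - 8·48 = 2 and Qs = 4·48 - 118 = 74.
Quantity traded falls to 2. At Q = 2 the demand price is (386 - 2)/8 = 48 and the supply price is (118 + 2)/4 = 30.
Deadweight loss = ½ · (48 - 30) · (50 - 2) = ½ · 18 · 48 = 432.

432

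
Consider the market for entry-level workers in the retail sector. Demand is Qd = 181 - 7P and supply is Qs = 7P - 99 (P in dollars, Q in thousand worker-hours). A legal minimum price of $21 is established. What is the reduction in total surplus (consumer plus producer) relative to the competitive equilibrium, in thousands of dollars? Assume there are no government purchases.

Setting quantity demanded equal to quantity supplied, 181 - 7P = 7P - 99, gives P* = 20 and Q* = 41.
Because the floor (21) lies above the market-clearing price, it is binding.
At P = 21: Qd = 181 - 7·21 = 34 and Qs = 7·21 - 99 = 48.
Quantity traded falls to 34. At Q = 34 the demand price is (181 - 34)/7 = 21 and the supply price is (99 + 34)/7 = 19.
Deadweight loss = ½ · (21 - 19) · (41 - 34) = ½ · 2 · 7 = 7.

7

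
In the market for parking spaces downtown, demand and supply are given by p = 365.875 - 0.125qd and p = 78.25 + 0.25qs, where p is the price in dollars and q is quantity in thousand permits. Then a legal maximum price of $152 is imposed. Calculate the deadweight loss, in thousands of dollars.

41772

Rearranging demand gives qd = 2927 - 8p; rearranging supply gives qs = 4p - 313. Equilibrium: 2927 - 8p = 4p - 313, so 3240 = 12p and p* = 270, q* = 767.
Because the ceiling (152) lies below the market-clearing price, it is binding.
At p = 152: qd = 2927 - 8·152 = 1711 and qs = 4·152 - 313 = 295.
Quantity traded falls to 295. At q = 295 the demand price is (2927 - 295)/8 = 329 and the supply price is (313 + 295)/4 = 152.
Deadweight loss = ½ · (329 - 152) · (767 - 295) = ½ · 177 · 472 = 41772.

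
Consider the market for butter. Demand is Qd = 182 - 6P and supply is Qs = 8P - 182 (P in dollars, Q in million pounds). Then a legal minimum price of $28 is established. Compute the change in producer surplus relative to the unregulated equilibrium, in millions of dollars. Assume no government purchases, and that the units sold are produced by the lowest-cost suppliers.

19

Without the control the market clears where 182 - 6P = 8P - 182, i.e. P* = 26 and Q* = 26.
Since 28 > 26, the floor is binding.
At P = 28: Qd = 182 - 6·28 = 14 and Qs = 8·28 - 182 = 42.
Producer surplus without the control is ½ · (26 - 22.75) · 26 = 42.25.
With the floor, 14 units are sold at 28. The supply price at Q = 14 is 24.5, so PS = ½ · [(28 - 22.75) + (28 - 24.5)] · 14 = 61.25.
Change in producer surplus = 61.25 - 42.25 = 19.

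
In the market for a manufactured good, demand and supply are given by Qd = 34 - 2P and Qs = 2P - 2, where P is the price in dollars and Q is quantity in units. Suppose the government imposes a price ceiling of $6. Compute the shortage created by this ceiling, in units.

12

Without the control the market clears where 34 - 2P = 2P - 2, i.e. P* = 9 and Q* = 16.
Since 6 < 9, the ceiling is binding.
At P = 6: Qd = 34 - 2·6 = 22 and Qs = 2·6 - 2 = 10.
Shortage = Qd - Qs = 22 - 10 = 12.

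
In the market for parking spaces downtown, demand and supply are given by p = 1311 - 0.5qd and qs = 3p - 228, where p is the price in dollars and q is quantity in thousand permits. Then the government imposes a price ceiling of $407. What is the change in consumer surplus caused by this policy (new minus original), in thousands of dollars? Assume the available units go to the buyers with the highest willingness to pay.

102078.75

Rearranging demand gives qd = 2622 - 2p. In a free market, 2622 - 2p = 3p - 228 gives the equilibrium p* = 570, q* = 1482.
Since 407 < 570, the ceiling is binding.
At p = 407: qd = 2622 - 2·407 = 1808 and qs = 3·407 - 228 = 993.
Consumer surplus without the control is ½ · (1311 - 570) · 1482 = 549081.
With the ceiling, 993 units are sold at 407 (assume they go to the highest-value buyers). The demand price at q = 993 is 814.5, so CS = ½ · [(1311 - 407) + (814.5 - 407)] · 993 = 651159.75.
Change in consumer surplus = 651159.75 - 549081 = 102078.75.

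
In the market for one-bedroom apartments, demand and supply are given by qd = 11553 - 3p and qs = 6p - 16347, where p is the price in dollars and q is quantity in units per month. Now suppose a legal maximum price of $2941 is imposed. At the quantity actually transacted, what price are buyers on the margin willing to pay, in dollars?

3418

Without the control the market clears where 11553 - 3p = 6p - 16347, i.e. p* = 3100 and q* = 2253.
Because the ceiling (2941) lies below the market-clearing price, it is binding.
At p = 2941: qd = 11553 - 3·2941 = 2730 and qs = 6·2941 - 16347 = 1299.
Only 1299 units reach the market. On the demand curve, the marginal buyer's willingness to pay at q = 1299 is (11553 - 1299)/3 = 3418.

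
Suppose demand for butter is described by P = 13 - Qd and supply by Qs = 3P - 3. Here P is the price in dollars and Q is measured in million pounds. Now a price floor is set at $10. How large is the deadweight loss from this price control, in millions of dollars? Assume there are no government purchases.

Rearranging demand gives Qd = 13 - P. In a free market, 13 - P = 3P - 3 gives the equilibrium P* = 4, Q* = 9.
Because the floor (10) lies above the market-clearing price, it is binding.
At P = 10: Qd = 13 - 10 = 3 and Qs = 3·10 - 3 = 27.
Quantity traded falls to 3. At Q = 3 the demand price is 13 - 3 = 10 and the supply price is (3 + 3)/3 = 2.
Deadweight loss = ½ · (10 - 2) · (9 - 3) = ½ · 8 · 6 = 24.

24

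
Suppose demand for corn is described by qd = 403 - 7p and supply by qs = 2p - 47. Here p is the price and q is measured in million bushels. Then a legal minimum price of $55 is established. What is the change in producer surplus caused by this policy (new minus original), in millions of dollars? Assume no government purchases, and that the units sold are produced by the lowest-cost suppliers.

Setting quantity demanded equal to quantity supplied, 403 - 7p = 2p - 47, gives p* = 50 and q* = 53.
Because the floor (55) lies above the market-clearing price, it is binding.
At p = 55: qd = 403 - 7·55 = 18 and qs = 2·55 - 47 = 63.
Producer surplus without the control is ½ · (50 - 23.5) · 53 = 702.25.
With the floor, 18 units are sold at 55. The supply price at q = 18 is 32.5, so PS = ½ · [(55 - 23.5) + (55 - 32.5)] · 18 = 486.
Change in producer surplus = 486 - 702.25 = -216.25.

-216.25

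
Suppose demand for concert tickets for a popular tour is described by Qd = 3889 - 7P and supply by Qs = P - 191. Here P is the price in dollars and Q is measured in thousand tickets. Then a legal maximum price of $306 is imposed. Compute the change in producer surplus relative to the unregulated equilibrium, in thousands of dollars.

Equilibrium: 3889 - 7P = P - 191, so 4080 = 8P and P* = 510, Q* = 319.
Because the ceiling (306) lies below the market-clearing price, it is binding.
At P = 306: Qd = 3889 - 7·306 = 1747 and Qs = 306 - 191 = 115.
Producer surplus without the control is ½ · (510 - 191) · 319 = 50880.5.
With the ceiling, producers sell 115 units at 306, so PS = ½ · (306 - 191) · 115 = 6612.5.
Change in producer surplus = 6612.5 - 50880.5 = -44268.

-44268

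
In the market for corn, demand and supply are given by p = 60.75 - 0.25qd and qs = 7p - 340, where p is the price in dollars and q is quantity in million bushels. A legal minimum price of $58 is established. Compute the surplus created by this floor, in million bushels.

55

Rearranging demand gives qd = 243 - 4p. Equilibrium: 243 - 4p = 7p - 340, so 583 = 11p and p* = 53, q* = 31.
Because the floor (58) lies above the market-clearing price, it is binding.
At p = 58: qd = 243 - 4·58 = 11 and qs = 7·58 - 340 = 66.
Surplus = qs - qd = 66 - 11 = 55.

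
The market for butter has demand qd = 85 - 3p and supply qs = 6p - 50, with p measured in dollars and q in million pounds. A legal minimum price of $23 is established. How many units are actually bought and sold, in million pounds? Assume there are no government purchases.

In a free market, 85 - 3p = 6p - 50 gives the equilibrium p* = 15, q* = 40.
Since 23 > 15, the floor is binding.
At p = 23: qd = 85 - 3·23 = 16 and qs = 6·23 - 50 = 88.
The quantity actually transacted is the short side, demand: 16.

16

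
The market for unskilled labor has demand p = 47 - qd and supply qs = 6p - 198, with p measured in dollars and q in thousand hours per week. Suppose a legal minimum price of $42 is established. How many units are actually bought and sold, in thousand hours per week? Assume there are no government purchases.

Rearranging demand gives qd = 47 - p. Setting quantity demanded equal to quantity supplied, 47 - p = 6p - 198, gives p* = 35 and q* = 12.
Since 42 > 35, the floor is binding.
At p = 42: qd = 47 - 42 = 5 and qs = 6·42 - 198 = 54.
The quantity actually transacted is the short side, demand: 5.

5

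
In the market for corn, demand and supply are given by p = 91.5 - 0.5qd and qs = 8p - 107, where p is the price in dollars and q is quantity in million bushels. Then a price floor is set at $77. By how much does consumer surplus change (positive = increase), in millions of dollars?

-3696

Rearranging demand gives qd = 183 - 2p. In a free market, 183 - 2p = 8p - 107 gives the equilibrium p* = 29, q* = 125.
Because the floor (77) lies above the market-clearing price, it is binding.
At p = 77: qd = 183 - 2·77 = 29 and qs = 8·77 - 107 = 509.
Consumer surplus without the control is ½ · (91.5 - 29) · 125 = 3906.25.
With the floor, consumers buy 29 units at 77, so CS = ½ · (91.5 - 77) · 29 = 210.25.
Change in consumer surplus = 210.25 - 3906.25 = -3696.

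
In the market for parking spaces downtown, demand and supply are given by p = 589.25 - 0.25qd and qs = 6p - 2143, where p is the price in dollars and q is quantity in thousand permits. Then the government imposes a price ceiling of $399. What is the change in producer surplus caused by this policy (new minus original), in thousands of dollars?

-20604

Rearranging demand gives qd = 2357 - 4p. Equilibrium: 2357 - 4p = 6p - 2143, so 4500 = 10p and p* = 450, q* = 557.
The ceiling of 399 is below the equilibrium price 450, so it binds.
At p = 399: qd = 2357 - 4·399 = 761 and qs = 6·399 - 2143 = 251.
Producer surplus without the control is ½ · (450 - 2143/6) · 557 = 310249/12.
With the ceiling, producers sell 251 units at 399, so PS = ½ · (399 - 2143/6) · 251 = 63001/12.
Change in producer surplus = 63001/12 - 310249/12 = -20604.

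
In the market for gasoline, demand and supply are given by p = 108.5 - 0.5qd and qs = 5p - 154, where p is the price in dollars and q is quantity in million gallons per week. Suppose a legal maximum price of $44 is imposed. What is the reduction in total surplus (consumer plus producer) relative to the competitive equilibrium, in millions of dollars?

708.75

Rearranging demand gives qd = 217 - 2p. Without the control the market clears where 217 - 2p = 5p - 154, i.e. p* = 53 and q* = 111.
Because the ceiling (44) lies below the market-clearing price, it is binding.
At p = 44: qd = 217 - 2·44 = 129 and qs = 5·44 - 154 = 66.
Quantity traded falls to 66. At q = 66 the demand price is (217 - 66)/2 = 75.5 and the supply price is (154 + 66)/5 = 44.
Deadweight loss = ½ · (75.5 - 44) · (111 - 66) = ½ · 31.5 · 45 = 708.75.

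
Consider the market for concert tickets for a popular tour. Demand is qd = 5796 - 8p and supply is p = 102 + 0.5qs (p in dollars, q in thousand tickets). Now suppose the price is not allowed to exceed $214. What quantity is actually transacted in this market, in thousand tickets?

Rearranging supply gives qs = 2p - 204. Equilibrium: 5796 - 8p = 2p - 204, so 6000 = 10p and p* = 600, q* = 996.
The ceiling of 214 is below the equilibrium price 600, so it binds.
At p = 214: qd = 5796 - 8·214 = 4084 and qs = 2·214 - 204 = 224.
The quantity actually transacted is the short side, supply: 224.

224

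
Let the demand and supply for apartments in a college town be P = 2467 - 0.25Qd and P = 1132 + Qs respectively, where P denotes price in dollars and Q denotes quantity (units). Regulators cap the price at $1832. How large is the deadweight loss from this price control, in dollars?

84640

Rearranging demand gives Qd = 9868 - 4P; rearranging supply gives Qs = P - 1132. Equilibrium: 9868 - 4P = P - 1132, so 11000 = 5P and P* = 2200, Q* = 1068.
Since 1832 < 2200, the ceiling is binding.
At P = 1832: Qd = 9868 - 4·1832 = 2540 and Qs = 1832 - 1132 = 700.
Quantity traded falls to 700. At Q = 700 the demand price is (9868 - 700)/4 = 2292 and the supply price is 1132 + 700 = 1832.
Deadweight loss = ½ · (2292 - 1832) · (1068 - 700) = ½ · 460 · 368 = 84640.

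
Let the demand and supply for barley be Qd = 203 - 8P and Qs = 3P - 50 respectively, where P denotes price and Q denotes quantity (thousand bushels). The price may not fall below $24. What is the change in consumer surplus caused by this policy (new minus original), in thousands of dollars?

-15

Equilibrium: 203 - 8P = 3P - 50, so 253 = 11P and P* = 23, Q* = 19.
Since 24 > 23, the floor is binding.
At P = 24: Qd = 203 - 8·24 = 11 and Qs = 3·24 - 50 = 22.
Consumer surplus without the control is ½ · (25.375 - 23) · 19 = 22.5625.
With the floor, consumers buy 11 units at 24, so CS = ½ · (25.375 - 24) · 11 = 7.5625.
Change in consumer surplus = 7.5625 - 22.5625 = -15.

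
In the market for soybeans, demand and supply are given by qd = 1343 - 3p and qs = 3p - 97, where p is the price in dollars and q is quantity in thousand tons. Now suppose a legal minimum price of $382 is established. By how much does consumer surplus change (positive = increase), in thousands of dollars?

-58220

Without the control the market clears where 1343 - 3p = 3p - 97, i.e. p* = 240 and q* = 623.
Since 382 > 240, the floor is binding.
At p = 382: qd = 1343 - 3·382 = 197 and qs = 3·382 - 97 = 1049.
Consumer surplus without the control is ½ · (1343/3 - 240) · 623 = 388129/6.
With the floor, consumers buy 197 units at 382, so CS = ½ · (1343/3 - 382) · 197 = 38809/6.
Change in consumer surplus = 38809/6 - 388129/6 = -58220.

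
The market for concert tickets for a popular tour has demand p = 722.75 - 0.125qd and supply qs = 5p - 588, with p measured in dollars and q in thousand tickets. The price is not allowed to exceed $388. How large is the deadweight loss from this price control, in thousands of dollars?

42266.25

Rearranging demand gives qd = 5782 - 8p. In a free market, 5782 - 8p = 5p - 588 gives the equilibrium p* = 490, q* = 1862.
Because the ceiling (388) lies below the market-clearing price, it is binding.
At p = 388: qd = 5782 - 8·388 = 2678 and qs = 5·388 - 588 = 1352.
Quantity traded falls to 1352. At q = 1352 the demand price is (5782 - 1352)/8 = 553.75 and the supply price is (588 + 1352)/5 = 388.
Deadweight loss = ½ · (553.75 - 388) · (1862 - 1352) = ½ · 165.75 · 510 = 42266.25.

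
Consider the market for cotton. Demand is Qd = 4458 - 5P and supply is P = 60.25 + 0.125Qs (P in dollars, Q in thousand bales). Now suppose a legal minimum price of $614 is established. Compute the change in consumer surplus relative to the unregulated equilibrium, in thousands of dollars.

Rearranging supply gives Qs = 8P - 482. Equilibrium: 4458 - 5P = 8P - 482, so 4940 = 13P and P* = 380, Q* = 2558.
Since 614 > 380, the floor is binding.
At P = 614: Qd = 4458 - 5·614 = 1388 and Qs = 8·614 - 482 = 4430.
Consumer surplus without the control is ½ · (891.6 - 380) · 2558 = 654336.4.
With the floor, consumers buy 1388 units at 614, so CS = ½ · (891.6 - 614) · 1388 = 192654.4.
Change in consumer surplus = 192654.4 - 654336.4 = -461682.

-461682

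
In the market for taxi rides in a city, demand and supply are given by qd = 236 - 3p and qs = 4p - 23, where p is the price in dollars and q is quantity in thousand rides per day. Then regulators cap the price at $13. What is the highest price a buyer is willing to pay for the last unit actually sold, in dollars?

Setting quantity demanded equal to quantity supplied, 236 - 3p = 4p - 23, gives p* = 37 and q* = 125.
Since 13 < 37, the ceiling is binding.
At p = 13: qd = 236 - 3·13 = 197 and qs = 4·13 - 23 = 29.
Only 29 units reach the market. On the demand curve, the marginal buyer's willingness to pay at q = 29 is (236 - 29)/3 = 69.

69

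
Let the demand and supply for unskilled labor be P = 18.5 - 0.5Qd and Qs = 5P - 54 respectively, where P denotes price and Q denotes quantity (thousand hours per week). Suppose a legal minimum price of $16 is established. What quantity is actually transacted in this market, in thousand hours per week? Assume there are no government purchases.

5

Rearranging demand gives Qd = 37 - 2P. Without the control the market clears where 37 - 2P = 5P - 54, i.e. P* = 13 and Q* = 11.
Because the floor (16) lies above the market-clearing price, it is binding.
At P = 16: Qd = 37 - 2·16 = 5 and Qs = 5·16 - 54 = 26.
The quantity actually transacted is the short side, demand: 5.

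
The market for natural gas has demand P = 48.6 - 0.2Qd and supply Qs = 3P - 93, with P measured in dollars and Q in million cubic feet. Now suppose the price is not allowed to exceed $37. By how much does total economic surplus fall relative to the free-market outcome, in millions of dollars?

60

Rearranging demand gives Qd = 243 - 5P. Equilibrium: 243 - 5P = 3P - 93, so 336 = 8P and P* = 42, Q* = 33.
The ceiling of 37 is below the equilibrium price 42, so it binds.
At P = 37: Qd = 243 - 5·37 = 58 and Qs = 3·37 - 93 = 18.
Quantity traded falls to 18. At Q = 18 the demand price is (243 - 18)/5 = 45 and the supply price is (93 + 18)/3 = 37.
Deadweight loss = ½ · (45 - 37) · (33 - 18) = ½ · 8 · 15 = 60.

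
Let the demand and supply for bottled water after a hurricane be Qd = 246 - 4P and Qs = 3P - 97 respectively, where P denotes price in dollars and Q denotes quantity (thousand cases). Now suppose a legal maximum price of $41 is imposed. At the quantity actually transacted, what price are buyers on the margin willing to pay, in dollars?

55

Without the control the market clears where 246 - 4P = 3P - 97, i.e. P* = 49 and Q* = 50.
Because the ceiling (41) lies below the market-clearing price, it is binding.
At P = 41: Qd = 246 - 4·41 = 82 and Qs = 3·41 - 97 = 26.
Only 26 units reach the market. On the demand curve, the marginal buyer's willingness to pay at Q = 26 is (246 - 26)/4 = 55.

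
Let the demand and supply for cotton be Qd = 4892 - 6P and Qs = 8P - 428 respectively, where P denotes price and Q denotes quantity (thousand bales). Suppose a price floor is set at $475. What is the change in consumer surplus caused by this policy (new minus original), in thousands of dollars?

Without the control the market clears where 4892 - 6P = 8P - 428, i.e. P* = 380 and Q* = 2612.
The floor of 475 is above the equilibrium price 380, so it binds.
At P = 475: Qd = 4892 - 6·475 = 2042 and Qs = 8·475 - 428 = 3372.
Consumer surplus without the control is ½ · (2446/3 - 380) · 2612 = 1705636/3.
With the floor, consumers buy 2042 units at 475, so CS = ½ · (2446/3 - 475) · 2042 = 1042441/3.
Change in consumer surplus = 1042441/3 - 1705636/3 = -221065.

-221065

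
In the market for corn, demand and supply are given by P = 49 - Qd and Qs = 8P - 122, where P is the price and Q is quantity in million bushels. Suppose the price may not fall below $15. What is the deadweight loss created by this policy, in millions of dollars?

0

Rearranging demand gives Qd = 49 - P. Without the control the market clears where 49 - P = 8P - 122, i.e. P* = 19 and Q* = 30.
Since 15 is below P* = 19, the floor does not bind and the free-market outcome prevails.
Since the control does not bind, no trades are prevented and deadweight loss is zero.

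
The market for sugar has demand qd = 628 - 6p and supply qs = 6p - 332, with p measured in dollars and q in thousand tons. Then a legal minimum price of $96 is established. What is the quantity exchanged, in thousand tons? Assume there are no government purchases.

52

Setting quantity demanded equal to quantity supplied, 628 - 6p = 6p - 332, gives p* = 80 and q* = 148.
Since 96 > 80, the floor is binding.
At p = 96: qd = 628 - 6·96 = 52 and qs = 6·96 - 332 = 244.
The quantity actually transacted is the short side, demand: 52.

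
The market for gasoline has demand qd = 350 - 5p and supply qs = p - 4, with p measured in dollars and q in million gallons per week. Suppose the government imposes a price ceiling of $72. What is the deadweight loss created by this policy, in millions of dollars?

0

In a free market, 350 - 5p = p - 4 gives the equilibrium p* = 59, q* = 55.
Since 72 is above p* = 59, the ceiling does not bind and the free-market outcome prevails.
Since the control does not bind, no trades are prevented and deadweight loss is zero.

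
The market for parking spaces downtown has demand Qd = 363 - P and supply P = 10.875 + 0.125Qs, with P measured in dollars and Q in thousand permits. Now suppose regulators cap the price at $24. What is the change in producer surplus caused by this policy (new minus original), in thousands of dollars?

Rearranging supply gives Qs = 8P - 87. Equilibrium: 363 - P = 8P - 87, so 450 = 9P and P* = 50, Q* = 313.
The ceiling of 24 is below the equilibrium price 50, so it binds.
At P = 24: Qd = 363 - 24 = 339 and Qs = 8·24 - 87 = 105.
Producer surplus without the control is ½ · (50 - 10.875) · 313 = 6123.0625.
With the ceiling, producers sell 105 units at 24, so PS = ½ · (24 - 10.875) · 105 = 689.0625.
Change in producer surplus = 689.0625 - 6123.0625 = -5434.

-5434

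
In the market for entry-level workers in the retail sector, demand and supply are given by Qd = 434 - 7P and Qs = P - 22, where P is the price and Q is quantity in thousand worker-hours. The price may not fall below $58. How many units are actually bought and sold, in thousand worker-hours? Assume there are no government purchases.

28

Equilibrium: 434 - 7P = P - 22, so 456 = 8P and P* = 57, Q* = 35.
Since 58 > 57, the floor is binding.
At P = 58: Qd = 434 - 7·58 = 28 and Qs = 58 - 22 = 36.
The quantity actually transacted is the short side, demand: 28.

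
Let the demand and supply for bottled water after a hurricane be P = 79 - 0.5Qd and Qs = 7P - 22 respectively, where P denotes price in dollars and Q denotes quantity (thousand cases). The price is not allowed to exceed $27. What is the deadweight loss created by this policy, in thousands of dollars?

0

Rearranging demand gives Qd = 158 - 2P. Equilibrium: 158 - 2P = 7P - 22, so 180 = 9P and P* = 20, Q* = 118.
Since 27 is above P* = 20, the ceiling does not bind and the free-market outcome prevails.
Since the control does not bind, no trades are prevented and deadweight loss is zero.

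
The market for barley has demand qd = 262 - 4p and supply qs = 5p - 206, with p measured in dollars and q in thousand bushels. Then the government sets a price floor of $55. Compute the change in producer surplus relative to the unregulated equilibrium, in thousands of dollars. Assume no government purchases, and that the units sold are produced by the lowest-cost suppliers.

Without the control the market clears where 262 - 4p = 5p - 206, i.e. p* = 52 and q* = 54.
Since 55 > 52, the floor is binding.
At p = 55: qd = 262 - 4·55 = 42 and qs = 5·55 - 206 = 69.
Producer surplus without the control is ½ · (52 - 41.2) · 54 = 291.6.
With the floor, 42 units are sold at 55. The supply price at q = 42 is 49.6, so PS = ½ · [(55 - 41.2) + (55 - 49.6)] · 42 = 403.2.
Change in producer surplus = 403.2 - 291.6 = 111.6.

111.6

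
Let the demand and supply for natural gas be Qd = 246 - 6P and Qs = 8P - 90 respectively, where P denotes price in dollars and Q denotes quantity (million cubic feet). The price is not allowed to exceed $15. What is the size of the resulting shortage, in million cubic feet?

In a free market, 246 - 6P = 8P - 90 gives the equilibrium P* = 24, Q* = 102.
Since 15 < 24, the ceiling is binding.
At P = 15: Qd = 246 - 6·15 = 156 and Qs = 8·15 - 90 = 30.
Shortage = Qd - Qs = 156 - 30 = 126.

126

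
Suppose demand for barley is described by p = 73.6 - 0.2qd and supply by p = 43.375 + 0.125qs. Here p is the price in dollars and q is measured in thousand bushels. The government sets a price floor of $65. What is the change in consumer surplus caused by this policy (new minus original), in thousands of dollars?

Rearranging demand gives qd = 368 - 5p; rearranging supply gives qs = 8p - 347. Setting quantity demanded equal to quantity supplied, 368 - 5p = 8p - 347, gives p* = 55 and q* = 93.
Since 65 > 55, the floor is binding.
At p = 65: qd = 368 - 5·65 = 43 and qs = 8·65 - 347 = 173.
Consumer surplus without the control is ½ · (73.6 - 55) · 93 = 864.9.
With the floor, consumers buy 43 units at 65, so CS = ½ · (73.6 - 65) · 43 = 184.9.
Change in consumer surplus = 184.9 - 864.9 = -680.

-680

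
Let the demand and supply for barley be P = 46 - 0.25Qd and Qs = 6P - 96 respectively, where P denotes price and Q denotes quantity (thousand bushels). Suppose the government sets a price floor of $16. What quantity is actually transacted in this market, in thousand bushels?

Rearranging demand gives Qd = 184 - 4P. Setting quantity demanded equal to quantity supplied, 184 - 4P = 6P - 96, gives P* = 28 and Q* = 72.
Since 16 is below P* = 28, the floor does not bind and the free-market outcome prevails.

72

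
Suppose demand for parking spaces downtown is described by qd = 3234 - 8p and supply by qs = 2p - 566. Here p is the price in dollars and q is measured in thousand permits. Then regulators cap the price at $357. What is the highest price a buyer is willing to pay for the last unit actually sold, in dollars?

Equilibrium: 3234 - 8p = 2p - 566, so 3800 = 10p and p* = 380, q* = 194.
The ceiling of 357 is below the equilibrium price 380, so it binds.
At p = 357: qd = 3234 - 8·357 = 378 and qs = 2·357 - 566 = 148.
Only 148 units reach the market. On the demand curve, the marginal buyer's willingness to pay at q = 148 is (3234 - 148)/8 = 385.75.

385.75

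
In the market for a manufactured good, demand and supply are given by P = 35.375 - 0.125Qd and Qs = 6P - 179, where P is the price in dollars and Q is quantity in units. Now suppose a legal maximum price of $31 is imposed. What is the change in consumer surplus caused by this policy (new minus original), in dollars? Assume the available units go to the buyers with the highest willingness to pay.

Rearranging demand gives Qd = 283 - 8P. In a free market, 283 - 8P = 6P - 179 gives the equilibrium P* = 33, Q* = 19.
The ceiling of 31 is below the equilibrium price 33, so it binds.
At P = 31: Qd = 283 - 8·31 = 35 and Qs = 6·31 - 179 = 7.
Consumer surplus without the control is ½ · (35.375 - 33) · 19 = 22.5625.
With the ceiling, 7 units are sold at 31 (assume they go to the highest-value buyers). The demand price at Q = 7 is 34.5, so CS = ½ · [(35.375 - 31) + (34.5 - 31)] · 7 = 27.5625.
Change in consumer surplus = 27.5625 - 22.5625 = 5.

5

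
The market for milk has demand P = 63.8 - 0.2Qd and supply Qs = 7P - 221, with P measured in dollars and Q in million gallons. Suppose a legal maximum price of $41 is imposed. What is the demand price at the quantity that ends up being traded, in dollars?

Rearranging demand gives Qd = 319 - 5P. Without the control the market clears where 319 - 5P = 7P - 221, i.e. P* = 45 and Q* = 94.
Since 41 < 45, the ceiling is binding.
At P = 41: Qd = 319 - 5·41 = 114 and Qs = 7·41 - 221 = 66.
Only 66 units reach the market. On the demand curve, the marginal buyer's willingness to pay at Q = 66 is (319 - 66)/5 = 50.6.

50.6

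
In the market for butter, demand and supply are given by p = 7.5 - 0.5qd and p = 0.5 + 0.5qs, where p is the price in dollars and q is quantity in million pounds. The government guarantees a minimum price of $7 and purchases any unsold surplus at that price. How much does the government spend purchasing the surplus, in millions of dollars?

84

Rearranging demand gives qd = 15 - 2p; rearranging supply gives qs = 2p - 1. Equilibrium: 15 - 2p = 2p - 1, so 16 = 4p and p* = 4, q* = 7.
Because the floor (7) lies above the market-clearing price, it is binding.
At p = 7: qd = 15 - 2·7 = 1 and qs = 2·7 - 1 = 13.
Surplus = qs - qd = 12.
Government expenditure = surplus × support price = 12 × 7 = 84.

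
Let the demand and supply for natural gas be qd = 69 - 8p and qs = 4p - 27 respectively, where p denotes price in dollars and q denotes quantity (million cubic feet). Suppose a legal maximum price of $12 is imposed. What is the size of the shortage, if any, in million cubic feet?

0

Setting quantity demanded equal to quantity supplied, 69 - 8p = 4p - 27, gives p* = 8 and q* = 5.
Since 12 is above p* = 8, the ceiling does not bind and the free-market outcome prevails.
Since the control does not bind, there is no shortage.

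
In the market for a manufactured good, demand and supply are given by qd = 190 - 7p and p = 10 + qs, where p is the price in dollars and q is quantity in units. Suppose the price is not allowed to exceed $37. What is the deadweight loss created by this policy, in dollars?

Rearranging supply gives qs = p - 10. Equilibrium: 190 - 7p = p - 10, so 200 = 8p and p* = 25, q* = 15.
Since 37 is above p* = 25, the ceiling does not bind and the free-market outcome prevails.
Since the control does not bind, no trades are prevented and deadweight loss is zero.

0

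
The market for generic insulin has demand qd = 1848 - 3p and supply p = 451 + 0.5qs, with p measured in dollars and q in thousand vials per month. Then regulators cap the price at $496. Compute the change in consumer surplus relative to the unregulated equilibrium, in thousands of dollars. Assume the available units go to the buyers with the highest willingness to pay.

2916

Rearranging supply gives qs = 2p - 902. Setting quantity demanded equal to quantity supplied, 1848 - 3p = 2p - 902, gives p* = 550 and q* = 198.
Because the ceiling (496) lies below the market-clearing price, it is binding.
At p = 496: qd = 1848 - 3·496 = 360 and qs = 2·496 - 902 = 90.
Consumer surplus without the control is ½ · (616 - 550) · 198 = 6534.
With the ceiling, 90 units are sold at 496 (assume they go to the highest-value buyers). The demand price at q = 90 is 586, so CS = ½ · [(616 - 496) + (586 - 496)] · 90 = 9450.
Change in consumer surplus = 9450 - 6534 = 2916.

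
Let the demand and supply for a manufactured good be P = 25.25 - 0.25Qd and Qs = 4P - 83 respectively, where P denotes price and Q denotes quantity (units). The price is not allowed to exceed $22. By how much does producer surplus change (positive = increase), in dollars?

Rearranging demand gives Qd = 101 - 4P. Without the control the market clears where 101 - 4P = 4P - 83, i.e. P* = 23 and Q* = 9.
Since 22 < 23, the ceiling is binding.
At P = 22: Qd = 101 - 4·22 = 13 and Qs = 4·22 - 83 = 5.
Producer surplus without the control is ½ · (23 - 20.75) · 9 = 10.125.
With the ceiling, producers sell 5 units at 22, so PS = ½ · (22 - 20.75) · 5 = 3.125.
Change in producer surplus = 3.125 - 10.125 = -7.

-7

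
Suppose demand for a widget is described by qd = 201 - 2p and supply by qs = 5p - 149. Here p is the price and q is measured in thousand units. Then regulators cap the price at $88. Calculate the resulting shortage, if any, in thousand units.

Without the control the market clears where 201 - 2p = 5p - 149, i.e. p* = 50 and q* = 101.
Since 88 is above p* = 50, the ceiling does not bind and the free-market outcome prevails.
Since the control does not bind, there is no shortage.

0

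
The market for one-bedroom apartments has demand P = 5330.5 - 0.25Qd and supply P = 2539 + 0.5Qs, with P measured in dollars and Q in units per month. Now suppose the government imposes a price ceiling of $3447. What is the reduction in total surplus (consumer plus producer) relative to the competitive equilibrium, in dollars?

Rearranging demand gives Qd = 21322 - 4P; rearranging supply gives Qs = 2P - 5078. Without the control the market clears where 21322 - 4P = 2P - 5078, i.e. P* = 4400 and Q* = 3722.
The ceiling of 3447 is below the equilibrium price 4400, so it binds.
At P = 3447: Qd = 21322 - 4·3447 = 7534 and Qs = 2·3447 - 5078 = 1816.
Quantity traded falls to 1816. At Q = 1816 the demand price is (21322 - 1816)/4 = 4876.5 and the supply price is (5078 + 1816)/2 = 3447.
Deadweight loss = ½ · (4876.5 - 3447) · (3722 - 1816) = ½ · 1429.5 · 1906 = 1362313.5.

1362313.5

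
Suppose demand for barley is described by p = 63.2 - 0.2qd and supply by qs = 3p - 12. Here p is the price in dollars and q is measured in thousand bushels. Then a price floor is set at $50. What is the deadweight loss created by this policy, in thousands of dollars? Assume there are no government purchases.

540

Rearranging demand gives qd = 316 - 5p. In a free market, 316 - 5p = 3p - 12 gives the equilibrium p* = 41, q* = 111.
The floor of 50 is above the equilibrium price 41, so it binds.
At p = 50: qd = 316 - 5·50 = 66 and qs = 3·50 - 12 = 138.
Quantity traded falls to 66. At q = 66 the demand price is (316 - 66)/5 = 50 and the supply price is (12 + 66)/3 = 26.
Deadweight loss = ½ · (50 - 26) · (111 - 66) = ½ · 24 · 45 = 540.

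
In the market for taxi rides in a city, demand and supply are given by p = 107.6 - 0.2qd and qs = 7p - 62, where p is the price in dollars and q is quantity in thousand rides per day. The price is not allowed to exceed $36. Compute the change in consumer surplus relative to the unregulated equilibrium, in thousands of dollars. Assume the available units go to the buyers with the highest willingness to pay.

Rearranging demand gives qd = 538 - 5p. Equilibrium: 538 - 5p = 7p - 62, so 600 = 12p and p* = 50, q* = 288.
Because the ceiling (36) lies below the market-clearing price, it is binding.
At p = 36: qd = 538 - 5·36 = 358 and qs = 7·36 - 62 = 190.
Consumer surplus without the control is ½ · (107.6 - 50) · 288 = 8294.4.
With the ceiling, 190 units are sold at 36 (assume they go to the highest-value buyers). The demand price at q = 190 is 69.6, so CS = ½ · [(107.6 - 36) + (69.6 - 36)] · 190 = 9994.
Change in consumer surplus = 9994 - 8294.4 = 1699.6.

1699.6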